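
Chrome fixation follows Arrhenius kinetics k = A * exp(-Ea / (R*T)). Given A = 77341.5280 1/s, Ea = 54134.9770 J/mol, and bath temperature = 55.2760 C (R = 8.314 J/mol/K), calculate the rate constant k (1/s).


T_K = T_C + 273.15 = 55.2760 + 273.15 = 328.4260 K
exponent = -Ea / (R * T_K) = -54134.9770 / (8.314 * 328.4260) = -19.8258
k = A * exp(exponent) = 77341.5280 * exp(-19.8258) = 1.8975e-04 1/s


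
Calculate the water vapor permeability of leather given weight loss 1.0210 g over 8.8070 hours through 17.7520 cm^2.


Formula: WVP = loss / (area * time)
Substituting: WVP = 1.0210 / (17.7520 * 8.8070)
Result: 0.00653056 g/(cm^2*hr)


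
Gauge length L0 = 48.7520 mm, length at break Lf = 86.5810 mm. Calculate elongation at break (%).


Formula: Elongation = (Lf - L0) / L0 * 100
Substituting: Elongation = (86.5810 - 48.7520) / 48.7520 * 100
Result: 77.5948 %


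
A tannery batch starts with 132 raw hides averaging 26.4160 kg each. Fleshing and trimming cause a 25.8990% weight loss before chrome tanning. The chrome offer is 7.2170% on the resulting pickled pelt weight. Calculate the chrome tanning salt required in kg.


Total_raw = N * avg_wt = 132 * 26.4160 = 3486.9120 kg
Substrate = Total_raw * (1 - loss/100) = 3486.9120 * (1 - 25.8990/100) = 2583.8367 kg
Chrome = Substrate * pct / 100 = 2583.8367 * 7.2170 / 100 = 186.4755 kg


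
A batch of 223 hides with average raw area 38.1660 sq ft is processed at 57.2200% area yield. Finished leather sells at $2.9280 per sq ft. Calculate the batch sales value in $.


Raw_total = N * avg_area = 223 * 38.1660 = 8511.0180 sq ft
Finished = Raw_total * yield / 100 = 8511.0180 * 57.2200 / 100 = 4870.0045 sq ft
Value = Finished * price = 4870.0045 * 2.9280 = 14259.3732 $


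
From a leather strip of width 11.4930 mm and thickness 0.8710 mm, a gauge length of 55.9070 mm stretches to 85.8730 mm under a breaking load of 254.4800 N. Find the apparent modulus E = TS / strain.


TS = F / (w * t) = 254.4800 / (11.4930 * 0.8710) = 25.4216 N/mm^2
strain = (Lf - L0) / L0 = (85.8730 - 55.9070) / 55.9070 = 0.5360
E = TS / strain = 25.4216 / 0.5360 = 47.4285 N/mm^2


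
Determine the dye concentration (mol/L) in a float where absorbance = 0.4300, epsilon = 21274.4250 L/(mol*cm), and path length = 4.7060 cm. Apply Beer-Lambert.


Formula: c = A / (epsilon * l)
Substituting: c = 0.4300 / (21274.4250 * 4.7060)
Result: 4.2950e-06 mol/L


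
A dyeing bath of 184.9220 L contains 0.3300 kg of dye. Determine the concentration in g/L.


Formula: Conc = dye_mass(kg) / volume(L) * 1000
Substituting: Conc = 0.3300 / 184.9220 * 1000
Result: 1.7845 g/L


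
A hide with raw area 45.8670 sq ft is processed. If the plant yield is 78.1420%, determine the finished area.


Formula: finished = raw * yield / 100
Substituting: finished = 45.8670 * 78.1420 / 100
Result: 35.8414 sq ft


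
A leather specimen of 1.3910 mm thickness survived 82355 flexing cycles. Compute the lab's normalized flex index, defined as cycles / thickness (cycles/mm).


Formula: Index = cycles / thickness
Substituting: Index = 82355 / 1.3910
Result: 59205.6075 cycles/mm


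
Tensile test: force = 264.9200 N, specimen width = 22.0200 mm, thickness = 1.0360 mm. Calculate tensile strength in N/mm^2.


Formula: TS = force / (width * thickness)
Substituting: TS = 264.9200 / (22.0200 * 1.0360)
Result: 11.6128 N/mm^2


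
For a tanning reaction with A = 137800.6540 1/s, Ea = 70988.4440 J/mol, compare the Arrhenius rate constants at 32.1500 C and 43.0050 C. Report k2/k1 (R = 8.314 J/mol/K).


T1 = 32.1500 + 273.15 = 305.3000 K; T2 = 43.0050 + 273.15 = 316.1550 K
k1 = A * exp(-Ea/(R*T1)) = 137800.6540 * exp(-70988.4440/(8.314*305.3000)) = 9.8446e-08 1/s
k2 = A * exp(-Ea/(R*T2)) = 137800.6540 * exp(-70988.4440/(8.314*316.1550)) = 2.5717e-07 1/s
k2/k1 = 2.5717e-07 / 9.8446e-08 = 2.6123


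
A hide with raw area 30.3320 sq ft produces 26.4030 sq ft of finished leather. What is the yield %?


Formula: Yield = finished / raw * 100
Substituting: Yield = 26.4030 / 30.3320 * 100
Result: 87.0467 %


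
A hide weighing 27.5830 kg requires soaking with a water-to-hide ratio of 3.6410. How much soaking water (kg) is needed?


Formula: Water = hide_weight * ratio
Substituting: Water = 27.5830 * 3.6410
Result: 100.4297 kg


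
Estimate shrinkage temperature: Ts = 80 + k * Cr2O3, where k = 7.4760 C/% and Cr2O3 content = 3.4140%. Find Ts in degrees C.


Formula: Ts = 80 + k * Cr2O3
Substituting: Ts = 80 + 7.4760 * 3.4140
Result: 105.5231 C


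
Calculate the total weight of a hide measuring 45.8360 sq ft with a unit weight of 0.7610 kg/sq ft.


Formula: Weight = area * weight_per_sqft
Substituting: Weight = 45.8360 * 0.7610
Result: 34.8812 kg


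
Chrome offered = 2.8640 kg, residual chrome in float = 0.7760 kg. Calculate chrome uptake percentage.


Formula: Uptake = (offered - residual) / offered * 100
Substituting: Uptake = (2.8640 - 0.7760) / 2.8640 * 100
Result: 72.9050 %


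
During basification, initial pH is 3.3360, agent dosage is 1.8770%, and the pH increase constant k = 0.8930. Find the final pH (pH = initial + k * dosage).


Formula: pH_final = pH_initial + k * base_pct
Substituting: pH_final = 3.3360 + 0.8930 * 1.8770
Result: 5.0122


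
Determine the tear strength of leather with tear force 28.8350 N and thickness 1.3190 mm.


Formula: Tear strength = force / thickness
Substituting: Tear strength = 28.8350 / 1.3190
Result: 21.8613 N/mm


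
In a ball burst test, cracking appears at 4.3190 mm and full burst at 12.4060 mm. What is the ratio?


Formula: Ratio = crack / burst
Substituting: Ratio = 4.3190 / 12.4060
Result: 0.3481


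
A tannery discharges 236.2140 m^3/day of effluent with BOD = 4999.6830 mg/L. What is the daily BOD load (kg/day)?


Formula: BOD_load = volume * conc / 1000
Substituting: BOD_load = 236.2140 * 4999.6830 / 1000
Result: 1180.9951 kg/day


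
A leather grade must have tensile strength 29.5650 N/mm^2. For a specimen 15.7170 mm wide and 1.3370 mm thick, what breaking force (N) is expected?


Formula: F = TS * w * t
Substituting: F = 29.5650 * 15.7170 * 1.3370
Result: 621.2679 N


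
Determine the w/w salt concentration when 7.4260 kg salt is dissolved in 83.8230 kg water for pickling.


Formula: Conc = salt / (water + salt) * 100
Substituting: Conc = 7.4260 / (83.8230 + 7.4260) * 100
Result: 8.1382 %


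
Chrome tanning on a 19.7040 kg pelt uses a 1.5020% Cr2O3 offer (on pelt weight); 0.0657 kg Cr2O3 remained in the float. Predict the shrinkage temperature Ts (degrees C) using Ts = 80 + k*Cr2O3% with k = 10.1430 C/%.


Offered = pelt * offer_pct / 100 = 19.7040 * 1.5020 / 100 = 0.2960 kg
Uptake = offered - residual = 0.2960 - 0.0657 = 0.2303 kg
Cr2O3% on pelt = uptake / pelt * 100 = 0.2303 / 19.7040 * 100 = 1.1686 %
Ts = 80 + k * Cr2O3% = 80 + 10.1430 * 1.1686 = 91.8528 C


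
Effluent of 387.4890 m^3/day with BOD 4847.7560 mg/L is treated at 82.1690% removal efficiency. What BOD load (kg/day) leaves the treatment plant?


Load_in = volume * conc / 1000 = 387.4890 * 4847.7560 / 1000 = 1878.4521 kg/day
Removed = Load_in * eff / 100 = 1878.4521 * 82.1690 / 100 = 1543.5053 kg/day
Load_out = Load_in - Removed = 1878.4521 - 1543.5053 = 334.9468 kg/day


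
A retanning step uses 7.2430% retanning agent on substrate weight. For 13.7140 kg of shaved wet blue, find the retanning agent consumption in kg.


Formula: Retan = substrate * pct / 100
Substituting: Retan = 13.7140 * 7.2430 / 100
Result: 0.9933 kg


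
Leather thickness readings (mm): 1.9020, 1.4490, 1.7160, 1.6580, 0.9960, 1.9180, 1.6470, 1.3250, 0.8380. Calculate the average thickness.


Formula: Average = sum / n
Substituting: Average = 13.4490 / 9
Result: 1.4943 mm


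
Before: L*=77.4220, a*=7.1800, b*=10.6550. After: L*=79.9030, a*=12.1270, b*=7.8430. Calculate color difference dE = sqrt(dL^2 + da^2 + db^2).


dL = 2.4810, da = 4.9470, db = -2.8120
dE = sqrt(2.4810^2 + 4.9470^2 + (-2.8120)^2) = 6.2077


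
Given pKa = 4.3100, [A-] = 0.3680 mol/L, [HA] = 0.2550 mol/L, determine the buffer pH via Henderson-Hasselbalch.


ratio = [A-] / [HA] = 0.3680 / 0.2550 = 1.4431
log10(ratio) = 0.1593
pH = pKa + log10(ratio) = 4.3100 + 0.1593 = 4.4693


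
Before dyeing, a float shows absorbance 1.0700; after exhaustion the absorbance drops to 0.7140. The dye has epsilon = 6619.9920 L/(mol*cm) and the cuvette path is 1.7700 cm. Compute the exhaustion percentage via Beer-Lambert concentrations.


c_initial = A_i / (epsilon * l) = 1.0700 / (6619.9920 * 1.7700) = 9.1317e-05 mol/L
c_final = A_f / (epsilon * l) = 0.7140 / (6619.9920 * 1.7700) = 6.0935e-05 mol/L
Exhaustion = (c_initial - c_final) / c_initial * 100 = (9.1317e-05 - 6.0935e-05) / 9.1317e-05 * 100 = 33.2710 %


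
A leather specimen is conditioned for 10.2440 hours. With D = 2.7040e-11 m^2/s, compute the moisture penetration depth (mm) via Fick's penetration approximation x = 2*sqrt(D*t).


t = 10.2440 hr * 3600 = 36878.4000 s
D * t = 2.7040e-11 * 36878.4000 = 9.9719e-07
x = 2 * sqrt(D*t) = 2 * sqrt(9.9719e-07) = 0.00199719 m = 1.9972 mm


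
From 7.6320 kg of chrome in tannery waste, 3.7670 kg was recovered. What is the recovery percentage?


Formula: Recovery = recovered / input * 100
Substituting: Recovery = 3.7670 / 7.6320 * 100
Result: 49.3580 %


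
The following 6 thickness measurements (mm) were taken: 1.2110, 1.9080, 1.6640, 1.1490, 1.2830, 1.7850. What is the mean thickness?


Formula: Average = sum / n
Substituting: Average = 9.0000 / 6
Result: 1.5000 mm


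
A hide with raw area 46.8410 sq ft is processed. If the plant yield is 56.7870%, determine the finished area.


Formula: finished = raw * yield / 100
Substituting: finished = 46.8410 * 56.7870 / 100
Result: 26.5996 sq ft


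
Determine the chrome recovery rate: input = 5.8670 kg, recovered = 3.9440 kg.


Formula: Recovery = recovered / input * 100
Substituting: Recovery = 3.9440 / 5.8670 * 100
Result: 67.2235 %


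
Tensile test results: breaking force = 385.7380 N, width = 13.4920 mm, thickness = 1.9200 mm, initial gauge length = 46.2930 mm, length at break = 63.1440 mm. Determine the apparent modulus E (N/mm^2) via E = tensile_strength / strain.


TS = F / (w * t) = 385.7380 / (13.4920 * 1.9200) = 14.8907 N/mm^2
strain = (Lf - L0) / L0 = (63.1440 - 46.2930) / 46.2930 = 0.3640
E = TS / strain = 14.8907 / 0.3640 = 40.9076 N/mm^2


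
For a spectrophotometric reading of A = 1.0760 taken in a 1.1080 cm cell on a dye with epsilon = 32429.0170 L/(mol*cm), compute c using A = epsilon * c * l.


Formula: c = A / (epsilon * l)
Substituting: c = 1.0760 / (32429.0170 * 1.1080)
Result: 2.9946e-05 mol/L


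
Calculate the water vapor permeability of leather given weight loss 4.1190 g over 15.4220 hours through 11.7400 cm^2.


Formula: WVP = loss / (area * time)
Substituting: WVP = 4.1190 / (11.7400 * 15.4220)
Result: 0.0227501 g/(cm^2*hr)


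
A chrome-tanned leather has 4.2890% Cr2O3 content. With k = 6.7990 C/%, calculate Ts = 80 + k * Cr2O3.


Formula: Ts = 80 + k * Cr2O3
Substituting: Ts = 80 + 6.7990 * 4.2890
Result: 109.1609 C


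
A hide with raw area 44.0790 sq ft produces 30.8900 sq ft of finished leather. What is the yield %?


Formula: Yield = finished / raw * 100
Substituting: Yield = 30.8900 / 44.0790 * 100
Result: 70.0787 %


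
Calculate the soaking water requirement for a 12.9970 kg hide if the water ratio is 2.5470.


Formula: Water = hide_weight * ratio
Substituting: Water = 12.9970 * 2.5470
Result: 33.1034 kg


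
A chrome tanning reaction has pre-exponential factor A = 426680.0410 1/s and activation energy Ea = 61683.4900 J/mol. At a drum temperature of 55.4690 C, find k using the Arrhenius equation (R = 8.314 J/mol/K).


T_K = T_C + 273.15 = 55.4690 + 273.15 = 328.6190 K
exponent = -Ea / (R * T_K) = -61683.4900 / (8.314 * 328.6190) = -22.5770
k = A * exp(exponent) = 426680.0410 * exp(-22.5770) = 6.6840e-05 1/s


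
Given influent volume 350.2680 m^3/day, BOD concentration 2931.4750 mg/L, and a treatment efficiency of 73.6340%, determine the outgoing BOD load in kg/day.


Load_in = volume * conc / 1000 = 350.2680 * 2931.4750 / 1000 = 1026.8019 kg/day
Removed = Load_in * eff / 100 = 1026.8019 * 73.6340 / 100 = 756.0753 kg/day
Load_out = Load_in - Removed = 1026.8019 - 756.0753 = 270.7266 kg/day


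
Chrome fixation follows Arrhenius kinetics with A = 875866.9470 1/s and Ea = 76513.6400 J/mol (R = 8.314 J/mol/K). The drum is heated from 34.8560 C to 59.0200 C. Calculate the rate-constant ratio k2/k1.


T1 = 34.8560 + 273.15 = 308.0060 K; T2 = 59.0200 + 273.15 = 332.1700 K
k1 = A * exp(-Ea/(R*T1)) = 875866.9470 * exp(-76513.6400/(8.314*308.0060)) = 9.2480e-08 1/s
k2 = A * exp(-Ea/(R*T2)) = 875866.9470 * exp(-76513.6400/(8.314*332.1700)) = 8.1288e-07 1/s
k2/k1 = 8.1288e-07 / 9.2480e-08 = 8.7898


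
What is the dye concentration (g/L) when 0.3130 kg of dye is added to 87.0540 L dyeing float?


Formula: Conc = dye_mass(kg) / volume(L) * 1000
Substituting: Conc = 0.3130 / 87.0540 * 1000
Result: 3.5955 g/L


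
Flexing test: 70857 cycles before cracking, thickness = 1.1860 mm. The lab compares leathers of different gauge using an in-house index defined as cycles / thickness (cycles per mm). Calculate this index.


Formula: Index = cycles / thickness
Substituting: Index = 70857 / 1.1860
Result: 59744.5194 cycles/mm


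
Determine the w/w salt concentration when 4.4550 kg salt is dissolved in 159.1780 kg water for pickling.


Formula: Conc = salt / (water + salt) * 100
Substituting: Conc = 4.4550 / (159.1780 + 4.4550) * 100
Result: 2.7226 %


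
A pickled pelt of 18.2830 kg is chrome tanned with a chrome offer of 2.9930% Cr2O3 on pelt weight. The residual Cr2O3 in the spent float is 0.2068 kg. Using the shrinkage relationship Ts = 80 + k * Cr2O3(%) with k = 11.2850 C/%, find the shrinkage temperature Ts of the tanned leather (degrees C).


Offered = pelt * offer_pct / 100 = 18.2830 * 2.9930 / 100 = 0.5472 kg
Uptake = offered - residual = 0.5472 - 0.2068 = 0.3404 kg
Cr2O3% on pelt = uptake / pelt * 100 = 0.3404 / 18.2830 * 100 = 1.8619 %
Ts = 80 + k * Cr2O3% = 80 + 11.2850 * 1.8619 = 101.0115 C


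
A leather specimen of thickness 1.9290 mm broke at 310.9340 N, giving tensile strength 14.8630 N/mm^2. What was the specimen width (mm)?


Formula: w = F / (TS * t)
Substituting: w = 310.9340 / (14.8630 * 1.9290)
Result: 10.8450 mm


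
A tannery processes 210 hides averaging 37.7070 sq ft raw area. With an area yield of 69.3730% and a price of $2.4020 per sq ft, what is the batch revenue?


Raw_total = N * avg_area = 210 * 37.7070 = 7918.4700 sq ft
Finished = Raw_total * yield / 100 = 7918.4700 * 69.3730 / 100 = 5493.2802 sq ft
Value = Finished * price = 5493.2802 * 2.4020 = 13194.8590 $


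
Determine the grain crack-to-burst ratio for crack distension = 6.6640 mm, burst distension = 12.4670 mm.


Formula: Ratio = crack / burst
Substituting: Ratio = 6.6640 / 12.4670
Result: 0.5345


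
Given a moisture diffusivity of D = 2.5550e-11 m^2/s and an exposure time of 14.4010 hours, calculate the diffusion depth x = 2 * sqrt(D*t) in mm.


t = 14.4010 hr * 3600 = 51843.6000 s
D * t = 2.5550e-11 * 51843.6000 = 1.3246e-06
x = 2 * sqrt(D*t) = 2 * sqrt(1.3246e-06) = 0.00230183 m = 2.3018 mm


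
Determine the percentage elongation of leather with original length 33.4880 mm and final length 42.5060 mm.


Formula: Elongation = (Lf - L0) / L0 * 100
Substituting: Elongation = (42.5060 - 33.4880) / 33.4880 * 100
Result: 26.9290 %


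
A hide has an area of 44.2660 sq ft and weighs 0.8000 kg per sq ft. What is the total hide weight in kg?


Formula: Weight = area * weight_per_sqft
Substituting: Weight = 44.2660 * 0.8000
Result: 35.4128 kg


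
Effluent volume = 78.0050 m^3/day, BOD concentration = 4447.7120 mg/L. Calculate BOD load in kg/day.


Formula: BOD_load = volume * conc / 1000
Substituting: BOD_load = 78.0050 * 4447.7120 / 1000
Result: 346.9438 kg/day


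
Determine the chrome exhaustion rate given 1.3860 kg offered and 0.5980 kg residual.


Formula: Uptake = (offered - residual) / offered * 100
Substituting: Uptake = (1.3860 - 0.5980) / 1.3860 * 100
Result: 56.8543 %


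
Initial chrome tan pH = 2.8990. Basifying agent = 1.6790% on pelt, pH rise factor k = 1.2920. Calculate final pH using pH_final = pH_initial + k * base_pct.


Formula: pH_final = pH_initial + k * base_pct
Substituting: pH_final = 2.8990 + 1.2920 * 1.6790
Result: 5.0683


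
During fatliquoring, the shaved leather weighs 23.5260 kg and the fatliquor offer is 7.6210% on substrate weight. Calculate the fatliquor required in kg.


Formula: Fat = substrate * pct / 100
Substituting: Fat = 23.5260 * 7.6210 / 100
Result: 1.7929 kg


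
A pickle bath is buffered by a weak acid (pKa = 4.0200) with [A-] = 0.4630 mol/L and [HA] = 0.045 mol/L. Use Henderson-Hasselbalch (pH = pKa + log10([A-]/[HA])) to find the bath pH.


ratio = [A-] / [HA] = 0.4630 / 0.045 = 10.2889
log10(ratio) = 1.0124
pH = pKa + log10(ratio) = 4.0200 + 1.0124 = 5.0324


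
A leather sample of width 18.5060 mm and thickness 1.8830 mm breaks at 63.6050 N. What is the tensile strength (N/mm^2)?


Formula: TS = force / (width * thickness)
Substituting: TS = 63.6050 / (18.5060 * 1.8830)
Result: 1.8253 N/mm^2


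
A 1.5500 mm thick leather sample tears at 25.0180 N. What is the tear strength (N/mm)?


Formula: Tear strength = force / thickness
Substituting: Tear strength = 25.0180 / 1.5500
Result: 16.1406 N/mm


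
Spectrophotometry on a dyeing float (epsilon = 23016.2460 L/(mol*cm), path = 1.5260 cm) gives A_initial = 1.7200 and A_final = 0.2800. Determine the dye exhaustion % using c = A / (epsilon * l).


c_initial = A_i / (epsilon * l) = 1.7200 / (23016.2460 * 1.5260) = 4.8971e-05 mol/L
c_final = A_f / (epsilon * l) = 0.2800 / (23016.2460 * 1.5260) = 7.9720e-06 mol/L
Exhaustion = (c_initial - c_final) / c_initial * 100 = (4.8971e-05 - 7.9720e-06) / 4.8971e-05 * 100 = 83.7209 %


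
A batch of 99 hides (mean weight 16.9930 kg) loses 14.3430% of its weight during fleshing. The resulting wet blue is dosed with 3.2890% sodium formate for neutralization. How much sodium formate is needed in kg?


Total_raw = N * avg_wt = 99 * 16.9930 = 1682.3070 kg
Substrate = Total_raw * (1 - loss/100) = 1682.3070 * (1 - 14.3430/100) = 1441.0137 kg
Neutralizer = Substrate * pct / 100 = 1441.0137 * 3.2890 / 100 = 47.3949 kg


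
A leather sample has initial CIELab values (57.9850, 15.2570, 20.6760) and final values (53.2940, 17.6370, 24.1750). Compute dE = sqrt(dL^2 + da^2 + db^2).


dL = -4.6910, da = 2.3800, db = 3.4990
dE = sqrt((-4.6910)^2 + 2.3800^2 + 3.4990^2) = 6.3177


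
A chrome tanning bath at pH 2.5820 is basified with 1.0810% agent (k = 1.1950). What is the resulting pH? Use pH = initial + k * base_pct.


Formula: pH_final = pH_initial + k * base_pct
Substituting: pH_final = 2.5820 + 1.1950 * 1.0810
Result: 3.8738


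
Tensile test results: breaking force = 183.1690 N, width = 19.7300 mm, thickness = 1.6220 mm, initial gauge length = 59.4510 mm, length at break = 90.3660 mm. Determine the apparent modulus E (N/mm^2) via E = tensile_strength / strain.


TS = F / (w * t) = 183.1690 / (19.7300 * 1.6220) = 5.7237 N/mm^2
strain = (Lf - L0) / L0 = (90.3660 - 59.4510) / 59.4510 = 0.5200
E = TS / strain = 5.7237 / 0.5200 = 11.0069 N/mm^2


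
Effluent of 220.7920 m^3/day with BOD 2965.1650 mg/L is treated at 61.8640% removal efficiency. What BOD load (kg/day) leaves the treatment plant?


Load_in = volume * conc / 1000 = 220.7920 * 2965.1650 / 1000 = 654.6847 kg/day
Removed = Load_in * eff / 100 = 654.6847 * 61.8640 / 100 = 405.0141 kg/day
Load_out = Load_in - Removed = 654.6847 - 405.0141 = 249.6706 kg/day


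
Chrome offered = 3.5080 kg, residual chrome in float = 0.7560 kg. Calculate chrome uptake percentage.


Formula: Uptake = (offered - residual) / offered * 100
Substituting: Uptake = (3.5080 - 0.7560) / 3.5080 * 100
Result: 78.4493 %


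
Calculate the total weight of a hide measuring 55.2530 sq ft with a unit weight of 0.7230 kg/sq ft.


Formula: Weight = area * weight_per_sqft
Substituting: Weight = 55.2530 * 0.7230
Result: 39.9479 kg


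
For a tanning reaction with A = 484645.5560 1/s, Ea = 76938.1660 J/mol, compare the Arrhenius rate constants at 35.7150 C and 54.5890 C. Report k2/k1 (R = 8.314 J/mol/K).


T1 = 35.7150 + 273.15 = 308.8650 K; T2 = 54.5890 + 273.15 = 327.7390 K
k1 = A * exp(-Ea/(R*T1)) = 484645.5560 * exp(-76938.1660/(8.314*308.8650)) = 4.7133e-08 1/s
k2 = A * exp(-Ea/(R*T2)) = 484645.5560 * exp(-76938.1660/(8.314*327.7390)) = 2.6465e-07 1/s
k2/k1 = 2.6465e-07 / 4.7133e-08 = 5.6150


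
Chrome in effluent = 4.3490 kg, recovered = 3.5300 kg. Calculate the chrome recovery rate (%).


Formula: Recovery = recovered / input * 100
Substituting: Recovery = 3.5300 / 4.3490 * 100
Result: 81.1681 %


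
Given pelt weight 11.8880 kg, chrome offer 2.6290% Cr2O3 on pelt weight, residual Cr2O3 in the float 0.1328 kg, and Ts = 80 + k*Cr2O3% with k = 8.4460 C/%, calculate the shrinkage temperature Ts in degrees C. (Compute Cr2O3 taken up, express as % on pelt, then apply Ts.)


Offered = pelt * offer_pct / 100 = 11.8880 * 2.6290 / 100 = 0.3125 kg
Uptake = offered - residual = 0.3125 - 0.1328 = 0.1797 kg
Cr2O3% on pelt = uptake / pelt * 100 = 0.1797 / 11.8880 * 100 = 1.5119 %
Ts = 80 + k * Cr2O3% = 80 + 8.4460 * 1.5119 = 92.7696 C


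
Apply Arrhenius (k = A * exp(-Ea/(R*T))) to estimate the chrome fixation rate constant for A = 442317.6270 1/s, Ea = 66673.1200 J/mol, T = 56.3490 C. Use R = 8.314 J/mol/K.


T_K = T_C + 273.15 = 56.3490 + 273.15 = 329.4990 K
exponent = -Ea / (R * T_K) = -66673.1200 / (8.314 * 329.4990) = -24.3381
k = A * exp(exponent) = 442317.6270 * exp(-24.3381) = 1.1908e-05 1/s


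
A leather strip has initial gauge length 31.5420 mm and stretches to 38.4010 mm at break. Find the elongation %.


Formula: Elongation = (Lf - L0) / L0 * 100
Substituting: Elongation = (38.4010 - 31.5420) / 31.5420 * 100
Result: 21.7456 %


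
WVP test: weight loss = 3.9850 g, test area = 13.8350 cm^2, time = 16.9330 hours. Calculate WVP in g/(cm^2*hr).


Formula: WVP = loss / (area * time)
Substituting: WVP = 3.9850 / (13.8350 * 16.9330)
Result: 0.0170104 g/(cm^2*hr)


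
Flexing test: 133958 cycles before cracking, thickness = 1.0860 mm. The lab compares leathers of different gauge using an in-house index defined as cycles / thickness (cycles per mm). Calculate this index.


Formula: Index = cycles / thickness
Substituting: Index = 133958 / 1.0860
Result: 123349.9079 cycles/mm


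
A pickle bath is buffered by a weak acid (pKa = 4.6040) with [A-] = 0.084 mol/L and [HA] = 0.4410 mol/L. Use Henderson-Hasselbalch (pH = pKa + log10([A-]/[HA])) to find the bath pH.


ratio = [A-] / [HA] = 0.084 / 0.4410 = 0.1905
log10(ratio) = -0.7202
pH = pKa + log10(ratio) = 4.6040 - 0.7202 = 3.8838


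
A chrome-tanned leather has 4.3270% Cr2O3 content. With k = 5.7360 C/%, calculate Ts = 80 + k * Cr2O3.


Formula: Ts = 80 + k * Cr2O3
Substituting: Ts = 80 + 5.7360 * 4.3270
Result: 104.8197 C


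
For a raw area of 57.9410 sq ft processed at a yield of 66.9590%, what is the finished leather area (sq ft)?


Formula: finished = raw * yield / 100
Substituting: finished = 57.9410 * 66.9590 / 100
Result: 38.7967 sq ft


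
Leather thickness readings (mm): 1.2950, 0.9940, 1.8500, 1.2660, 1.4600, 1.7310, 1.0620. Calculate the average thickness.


Formula: Average = sum / n
Substituting: Average = 9.6580 / 7
Result: 1.3797 mm


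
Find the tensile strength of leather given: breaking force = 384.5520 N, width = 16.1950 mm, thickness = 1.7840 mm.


Formula: TS = force / (width * thickness)
Substituting: TS = 384.5520 / (16.1950 * 1.7840)
Result: 13.3100 N/mm^2


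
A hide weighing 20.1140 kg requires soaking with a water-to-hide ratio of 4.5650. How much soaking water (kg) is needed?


Formula: Water = hide_weight * ratio
Substituting: Water = 20.1140 * 4.5650
Result: 91.8204 kg


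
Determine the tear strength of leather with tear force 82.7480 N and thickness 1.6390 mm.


Formula: Tear strength = force / thickness
Substituting: Tear strength = 82.7480 / 1.6390
Result: 50.4869 N/mm


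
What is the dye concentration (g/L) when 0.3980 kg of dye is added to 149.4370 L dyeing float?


Formula: Conc = dye_mass(kg) / volume(L) * 1000
Substituting: Conc = 0.3980 / 149.4370 * 1000
Result: 2.6633 g/L


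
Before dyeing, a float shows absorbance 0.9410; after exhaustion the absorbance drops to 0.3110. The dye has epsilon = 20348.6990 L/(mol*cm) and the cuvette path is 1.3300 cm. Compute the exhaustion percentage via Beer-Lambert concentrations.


c_initial = A_i / (epsilon * l) = 0.9410 / (20348.6990 * 1.3300) = 3.4770e-05 mol/L
c_final = A_f / (epsilon * l) = 0.3110 / (20348.6990 * 1.3300) = 1.1491e-05 mol/L
Exhaustion = (c_initial - c_final) / c_initial * 100 = (3.4770e-05 - 1.1491e-05) / 3.4770e-05 * 100 = 66.9501 %


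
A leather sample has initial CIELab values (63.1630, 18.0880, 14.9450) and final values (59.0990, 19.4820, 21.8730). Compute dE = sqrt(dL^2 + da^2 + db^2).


dL = -4.0640, da = 1.3940, db = 6.9280
dE = sqrt((-4.0640)^2 + 1.3940^2 + 6.9280^2) = 8.1521


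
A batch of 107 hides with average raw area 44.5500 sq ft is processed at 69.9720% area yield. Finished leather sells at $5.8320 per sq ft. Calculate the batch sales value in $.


Raw_total = N * avg_area = 107 * 44.5500 = 4766.8500 sq ft
Finished = Raw_total * yield / 100 = 4766.8500 * 69.9720 / 100 = 3335.4603 sq ft
Value = Finished * price = 3335.4603 * 5.8320 = 19452.4044 $


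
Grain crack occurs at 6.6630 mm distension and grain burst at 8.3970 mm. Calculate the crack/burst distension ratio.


Formula: Ratio = crack / burst
Substituting: Ratio = 6.6630 / 8.3970
Result: 0.7935


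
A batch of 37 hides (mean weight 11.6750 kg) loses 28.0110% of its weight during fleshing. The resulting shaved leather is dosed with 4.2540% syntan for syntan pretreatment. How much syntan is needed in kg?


Total_raw = N * avg_wt = 37 * 11.6750 = 431.9750 kg
Substrate = Total_raw * (1 - loss/100) = 431.9750 * (1 - 28.0110/100) = 310.9745 kg
Syntan = Substrate * pct / 100 = 310.9745 * 4.2540 / 100 = 13.2289 kg


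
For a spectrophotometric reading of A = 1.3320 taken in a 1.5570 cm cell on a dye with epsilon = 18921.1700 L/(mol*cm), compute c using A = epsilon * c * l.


Formula: c = A / (epsilon * l)
Substituting: c = 1.3320 / (18921.1700 * 1.5570)
Result: 4.5213e-05 mol/L


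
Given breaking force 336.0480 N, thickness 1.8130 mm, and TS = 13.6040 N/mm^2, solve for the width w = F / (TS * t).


Formula: w = F / (TS * t)
Substituting: w = 336.0480 / (13.6040 * 1.8130)
Result: 13.6250 mm


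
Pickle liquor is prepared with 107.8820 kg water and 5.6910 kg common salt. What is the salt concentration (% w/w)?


Formula: Conc = salt / (water + salt) * 100
Substituting: Conc = 5.6910 / (107.8820 + 5.6910) * 100
Result: 5.0109 %


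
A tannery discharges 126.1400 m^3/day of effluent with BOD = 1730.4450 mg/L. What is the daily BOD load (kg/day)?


Formula: BOD_load = volume * conc / 1000
Substituting: BOD_load = 126.1400 * 1730.4450 / 1000
Result: 218.2783 kg/day


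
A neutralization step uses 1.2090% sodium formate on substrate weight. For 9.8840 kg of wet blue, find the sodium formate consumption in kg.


Formula: Neutralizer = substrate * pct / 100
Substituting: Neutralizer = 9.8840 * 1.2090 / 100
Result: 0.1195 kg


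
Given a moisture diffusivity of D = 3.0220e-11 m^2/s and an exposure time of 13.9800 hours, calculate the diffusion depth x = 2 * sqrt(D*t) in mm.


t = 13.9800 hr * 3600 = 50328.0000 s
D * t = 3.0220e-11 * 50328.0000 = 1.5209e-06
x = 2 * sqrt(D*t) = 2 * sqrt(1.5209e-06) = 0.00246651 m = 2.4665 mm


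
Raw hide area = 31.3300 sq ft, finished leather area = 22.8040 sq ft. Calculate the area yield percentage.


Formula: Yield = finished / raw * 100
Substituting: Yield = 22.8040 / 31.3300 * 100
Result: 72.7865 %


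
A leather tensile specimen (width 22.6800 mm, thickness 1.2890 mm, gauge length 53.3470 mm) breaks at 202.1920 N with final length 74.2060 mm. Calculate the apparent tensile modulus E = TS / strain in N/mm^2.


TS = F / (w * t) = 202.1920 / (22.6800 * 1.2890) = 6.9162 N/mm^2
strain = (Lf - L0) / L0 = (74.2060 - 53.3470) / 53.3470 = 0.3910
E = TS / strain = 6.9162 / 0.3910 = 17.6882 N/mm^2


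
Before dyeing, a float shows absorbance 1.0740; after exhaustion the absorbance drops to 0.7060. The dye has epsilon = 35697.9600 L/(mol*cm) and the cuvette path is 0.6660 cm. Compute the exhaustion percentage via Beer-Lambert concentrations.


c_initial = A_i / (epsilon * l) = 1.0740 / (35697.9600 * 0.6660) = 4.5174e-05 mol/L
c_final = A_f / (epsilon * l) = 0.7060 / (35697.9600 * 0.6660) = 2.9695e-05 mol/L
Exhaustion = (c_initial - c_final) / c_initial * 100 = (4.5174e-05 - 2.9695e-05) / 4.5174e-05 * 100 = 34.2644 %


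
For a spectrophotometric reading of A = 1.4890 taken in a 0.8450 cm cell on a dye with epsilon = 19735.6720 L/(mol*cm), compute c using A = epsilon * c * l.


Formula: c = A / (epsilon * l)
Substituting: c = 1.4890 / (19735.6720 * 0.8450)
Result: 8.9287e-05 mol/L


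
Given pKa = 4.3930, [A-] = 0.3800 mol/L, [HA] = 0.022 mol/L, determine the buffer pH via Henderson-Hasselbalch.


ratio = [A-] / [HA] = 0.3800 / 0.022 = 17.2727
log10(ratio) = 1.2374
pH = pKa + log10(ratio) = 4.3930 + 1.2374 = 5.6304


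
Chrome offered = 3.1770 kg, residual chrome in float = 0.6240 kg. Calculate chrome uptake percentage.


Formula: Uptake = (offered - residual) / offered * 100
Substituting: Uptake = (3.1770 - 0.6240) / 3.1770 * 100
Result: 80.3588 %


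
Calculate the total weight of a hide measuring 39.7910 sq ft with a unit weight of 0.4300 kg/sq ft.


Formula: Weight = area * weight_per_sqft
Substituting: Weight = 39.7910 * 0.4300
Result: 17.1101 kg


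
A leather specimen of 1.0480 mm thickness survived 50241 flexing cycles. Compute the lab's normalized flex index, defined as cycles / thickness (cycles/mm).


Formula: Index = cycles / thickness
Substituting: Index = 50241 / 1.0480
Result: 47939.8855 cycles/mm


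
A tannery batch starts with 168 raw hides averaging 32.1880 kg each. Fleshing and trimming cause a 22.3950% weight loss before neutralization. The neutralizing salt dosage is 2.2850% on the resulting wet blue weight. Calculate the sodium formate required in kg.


Total_raw = N * avg_wt = 168 * 32.1880 = 5407.5840 kg
Substrate = Total_raw * (1 - loss/100) = 5407.5840 * (1 - 22.3950/100) = 4196.5556 kg
Neutralizer = Substrate * pct / 100 = 4196.5556 * 2.2850 / 100 = 95.8913 kg


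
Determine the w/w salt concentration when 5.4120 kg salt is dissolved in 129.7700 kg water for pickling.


Formula: Conc = salt / (water + salt) * 100
Substituting: Conc = 5.4120 / (129.7700 + 5.4120) * 100
Result: 4.0035 %


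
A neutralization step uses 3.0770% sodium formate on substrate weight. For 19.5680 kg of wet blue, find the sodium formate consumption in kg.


Formula: Neutralizer = substrate * pct / 100
Substituting: Neutralizer = 19.5680 * 3.0770 / 100
Result: 0.6021 kg


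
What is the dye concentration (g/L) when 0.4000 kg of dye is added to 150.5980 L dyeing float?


Formula: Conc = dye_mass(kg) / volume(L) * 1000
Substituting: Conc = 0.4000 / 150.5980 * 1000
Result: 2.6561 g/L


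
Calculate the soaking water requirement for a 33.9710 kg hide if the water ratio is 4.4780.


Formula: Water = hide_weight * ratio
Substituting: Water = 33.9710 * 4.4780
Result: 152.1221 kg


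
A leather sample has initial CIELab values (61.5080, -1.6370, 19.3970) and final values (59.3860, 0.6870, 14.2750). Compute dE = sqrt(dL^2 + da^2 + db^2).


dL = -2.1220, da = 2.3240, db = -5.1220
dE = sqrt((-2.1220)^2 + 2.3240^2 + (-5.1220)^2) = 6.0116


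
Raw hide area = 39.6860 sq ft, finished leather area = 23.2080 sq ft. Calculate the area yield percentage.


Formula: Yield = finished / raw * 100
Substituting: Yield = 23.2080 / 39.6860 * 100
Result: 58.4791 %


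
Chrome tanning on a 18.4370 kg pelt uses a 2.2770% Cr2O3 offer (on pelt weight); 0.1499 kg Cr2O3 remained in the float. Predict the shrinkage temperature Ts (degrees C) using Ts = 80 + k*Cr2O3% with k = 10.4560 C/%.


Offered = pelt * offer_pct / 100 = 18.4370 * 2.2770 / 100 = 0.4198 kg
Uptake = offered - residual = 0.4198 - 0.1499 = 0.2699 kg
Cr2O3% on pelt = uptake / pelt * 100 = 0.2699 / 18.4370 * 100 = 1.4640 %
Ts = 80 + k * Cr2O3% = 80 + 10.4560 * 1.4640 = 95.3072 C


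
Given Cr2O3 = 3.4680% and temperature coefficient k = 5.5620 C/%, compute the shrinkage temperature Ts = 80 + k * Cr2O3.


Formula: Ts = 80 + k * Cr2O3
Substituting: Ts = 80 + 5.5620 * 3.4680
Result: 99.2890 C


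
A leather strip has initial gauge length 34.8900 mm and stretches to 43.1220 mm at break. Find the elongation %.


Formula: Elongation = (Lf - L0) / L0 * 100
Substituting: Elongation = (43.1220 - 34.8900) / 34.8900 * 100
Result: 23.5942 %


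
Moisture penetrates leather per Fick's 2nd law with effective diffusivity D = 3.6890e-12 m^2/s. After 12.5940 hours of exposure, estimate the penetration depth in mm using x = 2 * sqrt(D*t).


t = 12.5940 hr * 3600 = 45338.4000 s
D * t = 3.6890e-12 * 45338.4000 = 1.6725e-07
x = 2 * sqrt(D*t) = 2 * sqrt(1.6725e-07) = 8.1793e-04 m = 0.8179 mm


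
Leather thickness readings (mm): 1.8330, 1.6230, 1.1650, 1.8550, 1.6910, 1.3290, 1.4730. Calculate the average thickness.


Formula: Average = sum / n
Substituting: Average = 10.9690 / 7
Result: 1.5670 mm


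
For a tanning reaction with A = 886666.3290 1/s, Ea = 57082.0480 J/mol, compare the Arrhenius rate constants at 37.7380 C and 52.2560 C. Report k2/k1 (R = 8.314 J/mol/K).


T1 = 37.7380 + 273.15 = 310.8880 K; T2 = 52.2560 + 273.15 = 325.4060 K
k1 = A * exp(-Ea/(R*T1)) = 886666.3290 * exp(-57082.0480/(8.314*310.8880)) = 2.2731e-04 1/s
k2 = A * exp(-Ea/(R*T2)) = 886666.3290 * exp(-57082.0480/(8.314*325.4060)) = 6.0889e-04 1/s
k2/k1 = 6.0889e-04 / 2.2731e-04 = 2.6786


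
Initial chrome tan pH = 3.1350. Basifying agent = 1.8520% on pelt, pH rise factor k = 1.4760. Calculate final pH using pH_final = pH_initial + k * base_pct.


Formula: pH_final = pH_initial + k * base_pct
Substituting: pH_final = 3.1350 + 1.4760 * 1.8520
Result: 5.8686


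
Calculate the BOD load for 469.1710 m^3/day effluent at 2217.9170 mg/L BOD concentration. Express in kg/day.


Formula: BOD_load = volume * conc / 1000
Substituting: BOD_load = 469.1710 * 2217.9170 / 1000
Result: 1040.5823 kg/day


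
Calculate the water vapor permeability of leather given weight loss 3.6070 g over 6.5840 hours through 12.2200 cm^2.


Formula: WVP = loss / (area * time)
Substituting: WVP = 3.6070 / (12.2200 * 6.5840)
Result: 0.0448317 g/(cm^2*hr)


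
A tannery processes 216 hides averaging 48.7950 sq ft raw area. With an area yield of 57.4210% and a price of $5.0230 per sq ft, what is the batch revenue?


Raw_total = N * avg_area = 216 * 48.7950 = 10539.7200 sq ft
Finished = Raw_total * yield / 100 = 10539.7200 * 57.4210 / 100 = 6052.0126 sq ft
Value = Finished * price = 6052.0126 * 5.0230 = 30399.2594 $


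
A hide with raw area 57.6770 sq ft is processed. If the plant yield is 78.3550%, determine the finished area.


Formula: finished = raw * yield / 100
Substituting: finished = 57.6770 * 78.3550 / 100
Result: 45.1928 sq ft


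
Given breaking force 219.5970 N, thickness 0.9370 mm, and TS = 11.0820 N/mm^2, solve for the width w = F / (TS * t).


Formula: w = F / (TS * t)
Substituting: w = 219.5970 / (11.0820 * 0.9370)
Result: 21.1480 mm


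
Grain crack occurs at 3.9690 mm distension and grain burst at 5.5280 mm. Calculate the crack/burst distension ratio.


Formula: Ratio = crack / burst
Substituting: Ratio = 3.9690 / 5.5280
Result: 0.7180


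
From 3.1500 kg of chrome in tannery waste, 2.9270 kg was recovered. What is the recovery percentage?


Formula: Recovery = recovered / input * 100
Substituting: Recovery = 2.9270 / 3.1500 * 100
Result: 92.9206 %


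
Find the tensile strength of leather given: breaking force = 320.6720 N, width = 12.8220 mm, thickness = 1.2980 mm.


Formula: TS = force / (width * thickness)
Substituting: TS = 320.6720 / (12.8220 * 1.2980)
Result: 19.2677 N/mm^2


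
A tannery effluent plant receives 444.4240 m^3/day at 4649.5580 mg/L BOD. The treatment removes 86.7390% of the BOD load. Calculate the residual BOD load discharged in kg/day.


Load_in = volume * conc / 1000 = 444.4240 * 4649.5580 / 1000 = 2066.3752 kg/day
Removed = Load_in * eff / 100 = 2066.3752 * 86.7390 / 100 = 1792.3532 kg/day
Load_out = Load_in - Removed = 2066.3752 - 1792.3532 = 274.0220 kg/day


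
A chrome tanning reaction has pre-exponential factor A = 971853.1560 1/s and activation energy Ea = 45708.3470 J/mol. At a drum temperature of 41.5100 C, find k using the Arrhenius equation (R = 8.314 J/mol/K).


T_K = T_C + 273.15 = 41.5100 + 273.15 = 314.6600 K
exponent = -Ea / (R * T_K) = -45708.3470 / (8.314 * 314.6600) = -17.4721
k = A * exp(exponent) = 971853.1560 * exp(-17.4721) = 0.0250948 1/s


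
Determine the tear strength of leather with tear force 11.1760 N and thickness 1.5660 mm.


Formula: Tear strength = force / thickness
Substituting: Tear strength = 11.1760 / 1.5660
Result: 7.1367 N/mm


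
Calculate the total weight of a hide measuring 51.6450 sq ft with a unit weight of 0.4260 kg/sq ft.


Formula: Weight = area * weight_per_sqft
Substituting: Weight = 51.6450 * 0.4260
Result: 22.0008 kg


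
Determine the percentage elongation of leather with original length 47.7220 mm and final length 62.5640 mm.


Formula: Elongation = (Lf - L0) / L0 * 100
Substituting: Elongation = (62.5640 - 47.7220) / 47.7220 * 100
Result: 31.1010 %


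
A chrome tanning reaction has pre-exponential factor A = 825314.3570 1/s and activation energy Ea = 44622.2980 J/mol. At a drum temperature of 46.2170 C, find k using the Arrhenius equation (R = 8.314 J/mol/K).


T_K = T_C + 273.15 = 46.2170 + 273.15 = 319.3670 K
exponent = -Ea / (R * T_K) = -44622.2980 / (8.314 * 319.3670) = -16.8055
k = A * exp(exponent) = 825314.3570 * exp(-16.8055) = 0.0415027 1/s


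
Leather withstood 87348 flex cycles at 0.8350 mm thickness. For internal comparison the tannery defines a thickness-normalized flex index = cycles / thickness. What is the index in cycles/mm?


Formula: Index = cycles / thickness
Substituting: Index = 87348 / 0.8350
Result: 104608.3832 cycles/mm


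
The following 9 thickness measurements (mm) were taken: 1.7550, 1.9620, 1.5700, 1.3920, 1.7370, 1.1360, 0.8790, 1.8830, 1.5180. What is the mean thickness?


Formula: Average = sum / n
Substituting: Average = 13.8320 / 9
Result: 1.5369 mm


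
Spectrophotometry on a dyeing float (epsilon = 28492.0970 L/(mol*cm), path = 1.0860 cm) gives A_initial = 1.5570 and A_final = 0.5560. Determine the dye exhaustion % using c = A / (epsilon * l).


c_initial = A_i / (epsilon * l) = 1.5570 / (28492.0970 * 1.0860) = 5.0319e-05 mol/L
c_final = A_f / (epsilon * l) = 0.5560 / (28492.0970 * 1.0860) = 1.7969e-05 mol/L
Exhaustion = (c_initial - c_final) / c_initial * 100 = (5.0319e-05 - 1.7969e-05) / 5.0319e-05 * 100 = 64.2903 %


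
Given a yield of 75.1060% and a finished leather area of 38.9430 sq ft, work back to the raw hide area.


Formula: raw = finished * 100 / yield
Substituting: raw = 38.9430 * 100 / 75.1060
Result: 51.8507 sq ft


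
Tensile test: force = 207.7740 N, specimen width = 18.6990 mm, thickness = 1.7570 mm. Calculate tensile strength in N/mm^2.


Formula: TS = force / (width * thickness)
Substituting: TS = 207.7740 / (18.6990 * 1.7570)
Result: 6.3241 N/mm^2
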